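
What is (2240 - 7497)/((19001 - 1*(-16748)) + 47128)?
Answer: -5257/82877 ≈ -0.063431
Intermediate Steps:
(2240 - 7497)/((19001 - 1*(-16748)) + 47128) = -5257/((19001 + 16748) + 47128) = -5257/(35749 + 47128) = -5257/82877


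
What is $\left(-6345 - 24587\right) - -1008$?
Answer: $-29924$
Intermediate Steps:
$\left(-6345 - 24587\right) - -1008 = -30932 + 1008 = -29924$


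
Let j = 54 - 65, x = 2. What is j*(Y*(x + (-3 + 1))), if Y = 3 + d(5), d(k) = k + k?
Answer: 0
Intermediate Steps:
d(k) = 2*k
Y = 13 (Y = 3 + 2*5 = 3 + 10 = 13)
j = -11
j*(Y*(x + (-3 + 1))) = -143*(2 + (-3 + 1)) = -143*(2 - 2) = -143*0 = -11*0 = 0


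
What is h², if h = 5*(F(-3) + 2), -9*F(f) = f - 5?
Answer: 16900/81 ≈ 208.64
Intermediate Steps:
F(f) = 5/9 - f/9 (F(f) = -(f - 5)/9 = -(-5 + f)/9 = 5/9 - f/9)
h = 130/9 (h = 5*((5/9 - ⅑*(-3)) + 2) = 5*((5/9 + ⅓) + 2) = 5*(8/9 + 2) = 5*(26/9) = 130/9 ≈ 14.444)
h² = (130/9)² = 16900/81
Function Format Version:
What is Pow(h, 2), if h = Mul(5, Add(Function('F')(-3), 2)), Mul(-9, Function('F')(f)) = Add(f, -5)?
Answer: Rational(16900, 81) ≈ 208.64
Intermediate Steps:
Function('F')(f) = Add(Rational(5, 9), Mul(Rational(-1, 9), f)) (Function('F')(f) = Mul(Rational(-1, 9), Add(f, -5)) = Mul(Rational(-1, 9), Add(-5, f)) = Add(Rational(5, 9), Mul(Rational(-1, 9), f)))
h = Rational(130, 9) (h = Mul(5, Add(Add(Rational(5, 9), Mul(Rational(-1, 9), -3)), 2)) = Mul(5, Add(Add(Rational(5, 9), Rational(1, 3)), 2)) = Mul(5, Add(Rational(8, 9), 2)) = Mul(5, Rational(26, 9)) = Rational(130, 9) ≈ 14.444)
Pow(h, 2) = Pow(Rational(130, 9), 2) = Rational(16900, 81)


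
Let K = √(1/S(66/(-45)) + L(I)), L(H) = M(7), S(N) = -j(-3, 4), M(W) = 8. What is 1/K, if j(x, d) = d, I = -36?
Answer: 2*√31/31 ≈ 0.35921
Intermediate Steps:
S(N) = -4 (S(N) = -1*4 = -4)
L(H) = 8
K = √31/2 (K = √(1/(-4) + 8) = √(-¼ + 8) = √(31/4) = √31/2 ≈ 2.7839)
1/K = 1/(√31/2) = 2*√31/31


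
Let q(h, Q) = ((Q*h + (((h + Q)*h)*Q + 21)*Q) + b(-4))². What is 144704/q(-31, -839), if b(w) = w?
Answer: 9044/22526314190875134721 ≈ 4.0149e-16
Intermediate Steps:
q(h, Q) = (-4 + Q*h + Q*(21 + Q*h*(Q + h)))² (q(h, Q) = ((Q*h + (((h + Q)*h)*Q + 21)*Q) - 4)² = ((Q*h + (((Q + h)*h)*Q + 21)*Q) - 4)² = ((Q*h + ((h*(Q + h))*Q + 21)*Q) - 4)² = ((Q*h + (Q*h*(Q + h) + 21)*Q) - 4)² = ((Q*h + (21 + Q*h*(Q + h))*Q) - 4)² = ((Q*h + Q*(21 + Q*h*(Q + h))) - 4)² = (-4 + Q*h + Q*(21 + Q*h*(Q + h)))²)
144704/q(-31, -839) = 144704/((-4 + 21*(-839) - 839*(-31) - 31*(-839)³ + (-839)²*(-31)²)²) = 144704/((-4 - 17619 + 26009 - 31*(-590589719) + 703921*961)²) = 144704/((-4 - 17619 + 26009 + 18308281289 + 676468081)²) = 144704/(18984757756²) = 144704/360421027054002155536 = 144704*(1/360421027054002155536) = 9044/22526314190875134721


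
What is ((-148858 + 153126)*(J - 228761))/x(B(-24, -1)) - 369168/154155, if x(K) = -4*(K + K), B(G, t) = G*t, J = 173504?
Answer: 1009871187209/822160 ≈ 1.2283e+6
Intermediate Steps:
x(K) = -8*K
((-148858 + 153126)*(J - 228761))/x(B(-24, -1)) - 369168/154155 = ((-148858 + 153126)*(173504 - 228761))/((-(-192)*(-1))) - 369168/154155 = (4268*(-55257))/((-8*24)) - 369168*1/154155 = -235836876/(-192) - 123056/51385 = -235836876*(-1/192) - 123056/51385 = 19653073/16 - 123056/51385 = 1009871187209/822160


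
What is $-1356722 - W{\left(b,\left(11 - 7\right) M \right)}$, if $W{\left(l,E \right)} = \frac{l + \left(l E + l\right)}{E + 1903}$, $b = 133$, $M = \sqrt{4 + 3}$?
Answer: $- \frac{4913093799736}{3621297} - \frac{1011332 \sqrt{7}}{3621297} \approx -1.3567 \cdot 10^{6}$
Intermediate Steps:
$M = \sqrt{7} \approx 2.6458$
$W{\left(l,E \right)} = \frac{2 l + E l}{1903 + E}$ ($W{\left(l,E \right)} = \frac{l + \left(E l + l\right)}{1903 + E} = \frac{l + \left(l + E l\right)}{1903 + E} = \frac{2 l + E l}{1903 + E}$)
$-1356722 - W{\left(b,\left(11 - 7\right) M \right)} = -1356722 - \frac{133 \left(2 + \left(11 - 7\right) \sqrt{7}\right)}{1903 + \left(11 - 7\right) \sqrt{7}} = -1356722 - \frac{133 \left(2 + 4 \sqrt{7}\right)}{1903 + 4 \sqrt{7}}$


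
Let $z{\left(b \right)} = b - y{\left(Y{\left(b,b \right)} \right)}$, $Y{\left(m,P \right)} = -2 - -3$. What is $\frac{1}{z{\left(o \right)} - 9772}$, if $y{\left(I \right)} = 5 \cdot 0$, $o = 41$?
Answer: $- \frac{1}{9731} \approx -0.00010276$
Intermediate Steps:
$Y{\left(m,P \right)} = 1$ ($Y{\left(m,P \right)} = -2 + 3 = 1$)
$y{\left(I \right)} = 0$
$z{\left(b \right)} = b$ ($z{\left(b \right)} = b - 0 = b + 0 = b$)
$\frac{1}{z{\left(o \right)} - 9772} = \frac{1}{41 - 9772} = \frac{1}{-9731} = - \frac{1}{9731}$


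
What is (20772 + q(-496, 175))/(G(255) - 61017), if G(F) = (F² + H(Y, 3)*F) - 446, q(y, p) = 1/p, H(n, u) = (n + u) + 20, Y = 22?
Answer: 3635101/2631475 ≈ 1.3814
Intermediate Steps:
H(n, u) = 20 + n + u
G(F) = -446 + F² + 45*F (G(F) = (F² + (20 + 22 + 3)*F) - 446 = (F² + 45*F) - 446 = -446 + F² + 45*F)
(20772 + q(-496, 175))/(G(255) - 61017) = (20772 + 1/175)/((-446 + 255² + 45*255) - 61017) = (20772 + 1/175)/((-446 + 65025 + 11475) - 61017) = 3635101/(175*(76054 - 61017)) = (3635101/175)/15037 = (3635101/175)*(1/15037) = 3635101/2631475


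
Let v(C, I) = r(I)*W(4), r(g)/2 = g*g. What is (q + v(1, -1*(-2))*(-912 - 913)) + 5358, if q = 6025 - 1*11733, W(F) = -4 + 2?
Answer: 28850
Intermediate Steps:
W(F) = -2
r(g) = 2*g² (r(g) = 2*(g*g) = 2*g²)
v(C, I) = -4*I² (v(C, I) = (2*I²)*(-2) = -4*I²)
q = -5708 (q = 6025 - 11733 = -5708)
(q + v(1, -1*(-2))*(-912 - 913)) + 5358 = (-5708 + (-4*(-1*(-2))²)*(-912 - 913)) + 5358 = (-5708 - 4*2²*(-1825)) + 5358 = (-5708 - 4*4*(-1825)) + 5358 = (-5708 - 16*(-1825)) + 5358 = (-5708 + 29200) + 5358 = 23492 + 5358 = 28850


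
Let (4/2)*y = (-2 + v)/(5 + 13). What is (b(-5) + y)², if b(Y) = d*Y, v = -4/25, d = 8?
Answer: 4012009/2500 ≈ 1604.8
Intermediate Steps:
v = -4/25 (v = -4*1/25 = -4/25 ≈ -0.16000)
b(Y) = 8*Y
y = -3/50 (y = ((-2 - 4/25)/(5 + 13))/2 = (-54/25/18)/2 = (-54/25*1/18)/2 = (½)*(-3/25) = -3/50 ≈ -0.060000)
(b(-5) + y)² = (8*(-5) - 3/50)² = (-40 - 3/50)² = (-2003/50)² = 4012009/2500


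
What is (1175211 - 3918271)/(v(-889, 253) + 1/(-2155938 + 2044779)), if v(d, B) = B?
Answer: -152457903270/14061613 ≈ -10842.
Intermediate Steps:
(1175211 - 3918271)/(v(-889, 253) + 1/(-2155938 + 2044779)) = (1175211 - 3918271)/(253 + 1/(-2155938 + 2044779)) = -2743060/(253 + 1/(-111159)) = -2743060/(253 - 1/111159) = -2743060/28123226/111159 = -2743060*111159/28123226 = -152457903270/14061613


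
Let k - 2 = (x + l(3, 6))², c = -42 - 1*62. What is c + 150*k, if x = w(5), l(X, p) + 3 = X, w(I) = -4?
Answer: 2596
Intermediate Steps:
c = -104 (c = -42 - 62 = -104)
l(X, p) = -3 + X
x = -4
k = 18 (k = 2 + (-4 + (-3 + 3))² = 2 + (-4 + 0)² = 2 + (-4)² = 2 + 16 = 18)
c + 150*k = -104 + 150*18 = -104 + 2700 = 2596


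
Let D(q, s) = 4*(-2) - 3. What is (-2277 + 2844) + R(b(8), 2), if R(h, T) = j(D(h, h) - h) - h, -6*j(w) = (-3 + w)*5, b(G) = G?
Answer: 1732/3 ≈ 577.33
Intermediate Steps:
D(q, s) = -11 (D(q, s) = -8 - 3 = -11)
j(w) = 5/2 - 5*w/6 (j(w) = -(-3 + w)*5/6 = -(-15 + 5*w)/6 = 5/2 - 5*w/6)
R(h, T) = 35/3 - h/6 (R(h, T) = (5/2 - 5*(-11 - h)/6) - h = (5/2 + (55/6 + 5*h/6)) - h = (35/3 + 5*h/6) - h = 35/3 - h/6)
(-2277 + 2844) + R(b(8), 2) = (-2277 + 2844) + (35/3 - ⅙*8) = 567 + (35/3 - 4/3) = 567 + 31/3 = 1732/3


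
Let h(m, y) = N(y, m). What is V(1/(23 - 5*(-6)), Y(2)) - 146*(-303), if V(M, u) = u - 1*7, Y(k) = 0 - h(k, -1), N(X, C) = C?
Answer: 44229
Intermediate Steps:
h(m, y) = m
Y(k) = -k (Y(k) = 0 - k = -k)
V(M, u) = -7 + u (V(M, u) = u - 7 = -7 + u)
V(1/(23 - 5*(-6)), Y(2)) - 146*(-303) = (-7 - 1*2) - 146*(-303) = (-7 - 2) + 44238 = -9 + 44238 = 44229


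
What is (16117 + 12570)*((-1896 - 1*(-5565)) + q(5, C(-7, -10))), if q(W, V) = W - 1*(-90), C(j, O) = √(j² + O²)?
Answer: 107977868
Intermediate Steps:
C(j, O) = √(O² + j²)
q(W, V) = 90 + W (q(W, V) = W + 90 = 90 + W)
(16117 + 12570)*((-1896 - 1*(-5565)) + q(5, C(-7, -10))) = (16117 + 12570)*((-1896 - 1*(-5565)) + (90 + 5)) = 28687*((-1896 + 5565) + 95) = 28687*(3669 + 95) = 28687*3764 = 107977868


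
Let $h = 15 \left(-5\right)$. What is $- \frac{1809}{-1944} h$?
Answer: $- \frac{1675}{24} \approx -69.792$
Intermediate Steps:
$h = -75$
$- \frac{1809}{-1944} h = - \frac{1809}{-1944} \left(-75\right) = \left(-1809\right) \left(- \frac{1}{1944}\right) \left(-75\right) = \frac{67}{72} \left(-75\right) = - \frac{1675}{24}$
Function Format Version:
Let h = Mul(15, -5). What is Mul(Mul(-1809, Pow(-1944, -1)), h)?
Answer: Rational(-1675, 24) ≈ -69.792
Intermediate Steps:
h = -75
Mul(Mul(-1809, Pow(-1944, -1)), h) = Mul(Mul(-1809, Pow(-1944, -1)), -75) = Mul(Mul(-1809, Rational(-1, 1944)), -75) = Mul(Rational(67, 72), -75) = Rational(-1675, 24)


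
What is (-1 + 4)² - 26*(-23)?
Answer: 607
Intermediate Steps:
(-1 + 4)² - 26*(-23) = 3² + 598 = 9 + 598 = 607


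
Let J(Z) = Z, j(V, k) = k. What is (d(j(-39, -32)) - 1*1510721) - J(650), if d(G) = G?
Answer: -1511403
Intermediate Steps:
(d(j(-39, -32)) - 1*1510721) - J(650) = (-32 - 1*1510721) - 1*650 = (-32 - 1510721) - 650 = -1510753 - 650 = -1511403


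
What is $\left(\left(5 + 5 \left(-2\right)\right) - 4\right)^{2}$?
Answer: $81$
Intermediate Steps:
$\left(\left(5 + 5 \left(-2\right)\right) - 4\right)^{2} = \left(\left(5 - 10\right) - 4\right)^{2} = \left(-5 - 4\right)^{2} = \left(-9\right)^{2} = 81$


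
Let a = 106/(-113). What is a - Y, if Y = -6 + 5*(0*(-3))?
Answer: 572/113 ≈ 5.0620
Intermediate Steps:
a = -106/113 (a = 106*(-1/113) = -106/113 ≈ -0.93805)
Y = -6 (Y = -6 + 5*0 = -6 + 0 = -6)
a - Y = -106/113 - 1*(-6) = -106/113 + 6 = 572/113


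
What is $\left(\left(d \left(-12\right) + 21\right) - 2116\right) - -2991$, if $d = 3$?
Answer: $860$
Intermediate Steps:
$\left(\left(d \left(-12\right) + 21\right) - 2116\right) - -2991 = \left(\left(3 \left(-12\right) + 21\right) - 2116\right) - -2991 = \left(\left(-36 + 21\right) - 2116\right) + 2991 = \left(-15 - 2116\right) + 2991 = -2131 + 2991 = 860$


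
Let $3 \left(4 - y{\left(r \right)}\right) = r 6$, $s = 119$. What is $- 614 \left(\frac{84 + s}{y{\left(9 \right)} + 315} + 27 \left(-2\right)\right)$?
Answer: $\frac{1407902}{43} \approx 32742.0$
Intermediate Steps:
$y{\left(r \right)} = 4 - 2 r$ ($y{\left(r \right)} = 4 - \frac{r 6}{3} = 4 - \frac{6 r}{3} = 4 - 2 r$)
$- 614 \left(\frac{84 + s}{y{\left(9 \right)} + 315} + 27 \left(-2\right)\right) = - 614 \left(\frac{84 + 119}{\left(4 - 18\right) + 315} + 27 \left(-2\right)\right) = - 614 \left(\frac{203}{\left(4 - 18\right) + 315} - 54\right) = - 614 \left(\frac{203}{-14 + 315} - 54\right) = - 614 \left(\frac{203}{301} - 54\right) = - 614 \left(203 \cdot \frac{1}{301} - 54\right) = - 614 \left(\frac{29}{43} - 54\right) = \left(-614\right) \left(- \frac{2293}{43}\right) = \frac{1407902}{43}$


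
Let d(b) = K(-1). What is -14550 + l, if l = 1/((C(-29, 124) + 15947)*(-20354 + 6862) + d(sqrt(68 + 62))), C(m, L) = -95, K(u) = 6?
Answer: -3111883839901/213875178 ≈ -14550.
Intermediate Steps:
d(b) = 6
l = -1/213875178 (l = 1/((-95 + 15947)*(-20354 + 6862) + 6) = 1/(15852*(-13492) + 6) = 1/(-213875184 + 6) = 1/(-213875178) = -1/213875178 ≈ -4.6756e-9)
-14550 + l = -14550 - 1/213875178 = -3111883839901/213875178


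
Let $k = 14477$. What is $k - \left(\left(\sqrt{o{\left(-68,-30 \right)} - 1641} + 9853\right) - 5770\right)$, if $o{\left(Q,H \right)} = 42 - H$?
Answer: $10394 - i \sqrt{1569} \approx 10394.0 - 39.611 i$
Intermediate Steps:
$k - \left(\left(\sqrt{o{\left(-68,-30 \right)} - 1641} + 9853\right) - 5770\right) = 14477 - \left(\left(\sqrt{\left(42 - -30\right) - 1641} + 9853\right) - 5770\right) = 14477 - \left(\left(\sqrt{\left(42 + 30\right) - 1641} + 9853\right) - 5770\right) = 14477 - \left(\left(\sqrt{72 - 1641} + 9853\right) - 5770\right) = 14477 - \left(\left(\sqrt{-1569} + 9853\right) - 5770\right) = 14477 - \left(\left(i \sqrt{1569} + 9853\right) - 5770\right) = 14477 - \left(\left(9853 + i \sqrt{1569}\right) - 5770\right) = 14477 - \left(4083 + i \sqrt{1569}\right) = 10394 - i \sqrt{1569}$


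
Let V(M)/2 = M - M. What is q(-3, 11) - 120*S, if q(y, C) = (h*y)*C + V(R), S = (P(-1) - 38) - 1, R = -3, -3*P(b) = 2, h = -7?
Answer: 4991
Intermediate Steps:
P(b) = -⅔ (P(b) = -⅓*2 = -⅔)
S = -119/3 (S = (-⅔ - 38) - 1 = -116/3 - 1 = -119/3 ≈ -39.667)
V(M) = 0 (V(M) = 2*(M - M) = 2*0 = 0)
q(y, C) = -7*C*y (q(y, C) = (-7*y)*C + 0 = -7*C*y + 0 = -7*C*y)
q(-3, 11) - 120*S = -7*11*(-3) - 120*(-119/3) = 231 + 4760 = 4991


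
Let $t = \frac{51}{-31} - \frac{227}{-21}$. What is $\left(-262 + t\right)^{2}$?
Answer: $\frac{27091843216}{423801} \approx 63926.0$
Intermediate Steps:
$t = \frac{5966}{651}$ ($t = 51 \left(- \frac{1}{31}\right) - - \frac{227}{21} = - \frac{51}{31} + \frac{227}{21} = \frac{5966}{651} \approx 9.1644$)
$\left(-262 + t\right)^{2} = \left(-262 + \frac{5966}{651}\right)^{2} = \left(- \frac{164596}{651}\right)^{2} = \frac{27091843216}{423801}$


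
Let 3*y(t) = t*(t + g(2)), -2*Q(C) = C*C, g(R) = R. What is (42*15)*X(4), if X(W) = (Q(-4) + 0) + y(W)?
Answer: 0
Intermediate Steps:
Q(C) = -C²/2 (Q(C) = -C*C/2 = -C²/2)
y(t) = t*(2 + t)/3 (y(t) = (t*(t + 2))/3 = (t*(2 + t))/3 = t*(2 + t)/3)
X(W) = -8 + W*(2 + W)/3 (X(W) = (-½*(-4)² + 0) + W*(2 + W)/3 = (-½*16 + 0) + W*(2 + W)/3 = (-8 + 0) + W*(2 + W)/3 = -8 + W*(2 + W)/3)
(42*15)*X(4) = (42*15)*(-8 + (⅓)*4*(2 + 4)) = 630*(-8 + (⅓)*4*6) = 630*(-8 + 8) = 630*0 = 0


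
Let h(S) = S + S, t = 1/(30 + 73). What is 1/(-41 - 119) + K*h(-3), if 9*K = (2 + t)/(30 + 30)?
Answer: -471/16480 ≈ -0.028580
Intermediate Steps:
t = 1/103 ≈ 0.0097087
K = 23/6180 (K = ((2 + 1/103)/(30 + 30))/9 = ((207/103)/60)/9 = ((207/103)*(1/60))/9 = (⅑)*(69/2060) = 23/6180 ≈ 0.0037217)
h(S) = 2*S
1/(-41 - 119) + K*h(-3) = 1/(-41 - 119) + 23*(2*(-3))/6180 = 1/(-160) + (23/6180)*(-6) = -1/160 - 23/1030 = -471/16480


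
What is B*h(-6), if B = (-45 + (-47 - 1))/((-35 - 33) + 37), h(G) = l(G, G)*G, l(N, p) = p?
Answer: 108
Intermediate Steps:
h(G) = G**2 (h(G) = G*G = G**2)
B = 3 (B = (-45 - 48)/(-68 + 37) = -93/(-31) = -93*(-1/31) = 3)
B*h(-6) = 3*(-6)**2 = 3*36 = 108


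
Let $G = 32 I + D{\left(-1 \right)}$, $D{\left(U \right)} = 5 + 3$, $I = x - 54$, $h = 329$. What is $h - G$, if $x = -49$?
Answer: $3617$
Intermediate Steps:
$I = -103$ ($I = -49 - 54 = -103$)
$D{\left(U \right)} = 8$
$G = -3288$ ($G = 32 \left(-103\right) + 8 = -3296 + 8 = -3288$)
$h - G = 329 - -3288 = 329 + 3288 = 3617$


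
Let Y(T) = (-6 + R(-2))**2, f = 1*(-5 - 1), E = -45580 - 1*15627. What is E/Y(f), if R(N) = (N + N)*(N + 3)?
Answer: -61207/100 ≈ -612.07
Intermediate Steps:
E = -61207 (E = -45580 - 15627 = -61207)
f = -6 (f = 1*(-6) = -6)
R(N) = 2*N*(3 + N) (R(N) = (2*N)*(3 + N) = 2*N*(3 + N))
Y(T) = 100 (Y(T) = (-6 + 2*(-2)*(3 - 2))**2 = (-6 + 2*(-2)*1)**2 = (-6 - 4)**2 = (-10)**2 = 100)
E/Y(f) = -61207/100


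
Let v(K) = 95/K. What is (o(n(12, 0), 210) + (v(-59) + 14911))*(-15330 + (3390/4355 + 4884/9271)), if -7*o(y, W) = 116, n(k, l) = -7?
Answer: -11363236764088056/49775999 ≈ -2.2829e+8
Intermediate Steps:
o(y, W) = -116/7 (o(y, W) = -⅐*116 = -116/7)
(o(n(12, 0), 210) + (v(-59) + 14911))*(-15330 + (3390/4355 + 4884/9271)) = (-116/7 + (95/(-59) + 14911))*(-15330 + (3390/4355 + 4884/9271)) = (-116/7 + (95*(-1/59) + 14911))*(-15330 + (3390*(1/4355) + 4884*(1/9271))) = (-116/7 + (-95/59 + 14911))*(-15330 + (678/871 + 4884/9271)) = (-116/7 + 879654/59)*(-15330 + 10539702/8075041) = (6150734/413)*(-123779838828/8075041) = -11363236764088056/49775999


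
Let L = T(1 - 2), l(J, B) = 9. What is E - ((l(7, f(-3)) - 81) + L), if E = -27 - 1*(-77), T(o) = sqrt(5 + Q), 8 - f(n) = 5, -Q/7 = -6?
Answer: 122 - sqrt(47) ≈ 115.14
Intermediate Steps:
Q = 42 (Q = -7*(-6) = 42)
f(n) = 3 (f(n) = 8 - 1*5 = 8 - 5 = 3)
T(o) = sqrt(47) (T(o) = sqrt(5 + 42) = sqrt(47))
L = sqrt(47) ≈ 6.8557
E = 50 (E = -27 + 77 = 50)
E - ((l(7, f(-3)) - 81) + L) = 50 - ((9 - 81) + sqrt(47)) = 50 - (-72 + sqrt(47)) = 50 + (72 - sqrt(47)) = 122 - sqrt(47)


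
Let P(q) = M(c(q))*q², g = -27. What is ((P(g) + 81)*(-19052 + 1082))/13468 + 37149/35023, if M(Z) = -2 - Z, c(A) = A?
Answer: -2880156107532/117922441 ≈ -24424.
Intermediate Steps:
P(q) = q²*(-2 - q) (P(q) = (-2 - q)*q² = q²*(-2 - q))
((P(g) + 81)*(-19052 + 1082))/13468 + 37149/35023 = (((-27)²*(-2 - 1*(-27)) + 81)*(-19052 + 1082))/13468 + 37149/35023 = ((729*(-2 + 27) + 81)*(-17970))*(1/13468) + 37149*(1/35023) = ((729*25 + 81)*(-17970))*(1/13468) + 37149/35023 = ((18225 + 81)*(-17970))*(1/13468) + 37149/35023 = (18306*(-17970))*(1/13468) + 37149/35023 = -328958820*1/13468 + 37149/35023 = -82239705/3367 + 37149/35023 = -2880156107532/117922441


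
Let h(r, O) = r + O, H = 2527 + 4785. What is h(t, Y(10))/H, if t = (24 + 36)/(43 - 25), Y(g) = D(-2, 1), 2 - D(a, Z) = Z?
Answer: 13/21936 ≈ 0.00059263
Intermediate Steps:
D(a, Z) = 2 - Z
Y(g) = 1 (Y(g) = 2 - 1*1 = 2 - 1 = 1)
H = 7312
t = 10/3 (t = 60/18 = 60*(1/18) = 10/3 ≈ 3.3333)
h(r, O) = O + r
h(t, Y(10))/H = (1 + 10/3)/7312 = (13/3)*(1/7312) = 13/21936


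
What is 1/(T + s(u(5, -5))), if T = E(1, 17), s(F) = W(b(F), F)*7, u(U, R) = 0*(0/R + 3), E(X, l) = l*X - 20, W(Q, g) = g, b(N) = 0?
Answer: -1/3 ≈ -0.33333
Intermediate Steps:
E(X, l) = -20 + X*l (E(X, l) = X*l - 20 = -20 + X*l)
u(U, R) = 0 (u(U, R) = 0*(0 + 3) = 0*3 = 0)
s(F) = 7*F (s(F) = F*7 = 7*F)
T = -3 (T = -20 + 1*17 = -20 + 17 = -3)
1/(T + s(u(5, -5))) = 1/(-3 + 7*0) = 1/(-3 + 0) = 1/(-3) = -1/3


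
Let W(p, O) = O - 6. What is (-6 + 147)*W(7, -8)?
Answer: -1974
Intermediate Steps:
W(p, O) = -6 + O
(-6 + 147)*W(7, -8) = (-6 + 147)*(-6 - 8) = 141*(-14) = -1974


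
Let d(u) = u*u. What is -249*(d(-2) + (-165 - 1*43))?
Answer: 50796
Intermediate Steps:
d(u) = u**2
-249*(d(-2) + (-165 - 1*43)) = -249*((-2)**2 + (-165 - 1*43)) = -249*(4 + (-165 - 43)) = -249*(4 - 208) = -249*(-204) = 50796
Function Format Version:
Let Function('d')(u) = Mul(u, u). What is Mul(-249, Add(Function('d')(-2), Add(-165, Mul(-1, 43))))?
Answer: 50796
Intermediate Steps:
Function('d')(u) = Pow(u, 2)
Mul(-249, Add(Function('d')(-2), Add(-165, Mul(-1, 43)))) = Mul(-249, Add(Pow(-2, 2), Add(-165, Mul(-1, 43)))) = Mul(-249, Add(4, Add(-165, -43))) = Mul(-249, Add(4, -208)) = Mul(-249, -204) = 50796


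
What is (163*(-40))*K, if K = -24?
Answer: 156480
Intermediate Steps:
(163*(-40))*K = (163*(-40))*(-24) = -6520*(-24) = 156480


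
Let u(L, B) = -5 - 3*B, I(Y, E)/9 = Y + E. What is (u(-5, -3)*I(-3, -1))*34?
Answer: -4896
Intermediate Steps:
I(Y, E) = 9*E + 9*Y (I(Y, E) = 9*(Y + E) = 9*(E + Y) = 9*E + 9*Y)
u(L, B) = -5 - 3*B
(u(-5, -3)*I(-3, -1))*34 = ((-5 - 3*(-3))*(9*(-1) + 9*(-3)))*34 = ((-5 + 9)*(-9 - 27))*34 = (4*(-36))*34 = -144*34 = -4896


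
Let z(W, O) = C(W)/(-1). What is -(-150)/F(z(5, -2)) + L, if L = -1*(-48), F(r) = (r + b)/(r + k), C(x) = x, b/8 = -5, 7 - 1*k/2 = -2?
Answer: 14/3 ≈ 4.6667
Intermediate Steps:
k = 18 (k = 14 - 2*(-2) = 14 + 4 = 18)
b = -40 (b = 8*(-5) = -40)
z(W, O) = -W (z(W, O) = W/(-1) = W*(-1) = -W)
F(r) = (-40 + r)/(18 + r) (F(r) = (r - 40)/(r + 18) = (-40 + r)/(18 + r))
L = 48
-(-150)/F(z(5, -2)) + L = -(-150)/((-40 - 1*5)/(18 - 1*5)) + 48 = -(-150)/((-40 - 5)/(18 - 5)) + 48 = -(-150)/(-45/13) + 48 = -(-150)*(-13)/45 + 48 = -25*26/15 + 48 = -130/3 + 48 = 14/3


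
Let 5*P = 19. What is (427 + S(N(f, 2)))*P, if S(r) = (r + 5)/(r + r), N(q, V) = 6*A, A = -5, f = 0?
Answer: 97451/60 ≈ 1624.2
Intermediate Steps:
P = 19/5 (P = (1/5)*19 = 19/5 ≈ 3.8000)
N(q, V) = -30 (N(q, V) = 6*(-5) = -30)
S(r) = (5 + r)/(2*r) (S(r) = (5 + r)/((2*r)) = (5 + r)*(1/(2*r)) = (5 + r)/(2*r))
(427 + S(N(f, 2)))*P = (427 + (1/2)*(5 - 30)/(-30))*(19/5) = (427 + (1/2)*(-1/30)*(-25))*(19/5) = (427 + 5/12)*(19/5) = (5129/12)*(19/5) = 97451/60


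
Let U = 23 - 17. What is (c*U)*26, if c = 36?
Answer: 5616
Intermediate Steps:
U = 6
(c*U)*26 = (36*6)*26 = 216*26 = 5616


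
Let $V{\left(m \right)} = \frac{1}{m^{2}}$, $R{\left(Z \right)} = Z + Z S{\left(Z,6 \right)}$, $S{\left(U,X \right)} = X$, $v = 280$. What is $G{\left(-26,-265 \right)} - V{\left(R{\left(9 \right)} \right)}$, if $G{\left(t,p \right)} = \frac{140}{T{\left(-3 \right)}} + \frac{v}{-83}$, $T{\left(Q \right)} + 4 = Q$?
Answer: $- \frac{7699943}{329427} \approx -23.374$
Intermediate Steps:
$T{\left(Q \right)} = -4 + Q$
$R{\left(Z \right)} = 7 Z$ ($R{\left(Z \right)} = Z + Z 6 = Z + 6 Z = 7 Z$)
$V{\left(m \right)} = \frac{1}{m^{2}}$
$G{\left(t,p \right)} = - \frac{1940}{83}$ ($G{\left(t,p \right)} = \frac{140}{-4 - 3} + \frac{280}{-83} = \frac{140}{-7} + 280 \left(- \frac{1}{83}\right) = 140 \left(- \frac{1}{7}\right) - \frac{280}{83} = -20 - \frac{280}{83} = - \frac{1940}{83}$)
$G{\left(-26,-265 \right)} - V{\left(R{\left(9 \right)} \right)} = - \frac{1940}{83} - \frac{1}{3969} = - \frac{7699943}{329427}$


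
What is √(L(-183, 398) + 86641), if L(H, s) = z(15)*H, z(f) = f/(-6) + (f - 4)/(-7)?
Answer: √17127670/14 ≈ 295.61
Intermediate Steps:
z(f) = 4/7 - 13*f/42 (z(f) = f*(-⅙) + (-4 + f)*(-⅐) = -f/6 + (4/7 - f/7) = 4/7 - 13*f/42)
L(H, s) = -57*H/14 (L(H, s) = (4/7 - 13/42*15)*H = (4/7 - 65/14)*H = -57*H/14)
√(L(-183, 398) + 86641) = √(-57/14*(-183) + 86641) = √(10431/14 + 86641) = √(1223405/14) = √17127670/14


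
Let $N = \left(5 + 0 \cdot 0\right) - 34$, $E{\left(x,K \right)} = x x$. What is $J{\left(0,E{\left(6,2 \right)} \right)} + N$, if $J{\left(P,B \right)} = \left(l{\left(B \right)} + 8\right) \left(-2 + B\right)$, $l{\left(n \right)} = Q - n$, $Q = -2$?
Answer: $-1049$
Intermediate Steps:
$E{\left(x,K \right)} = x^{2}$
$l{\left(n \right)} = -2 - n$
$J{\left(P,B \right)} = \left(-2 + B\right) \left(6 - B\right)$ ($J{\left(P,B \right)} = \left(\left(-2 - B\right) + 8\right) \left(-2 + B\right) = \left(6 - B\right) \left(-2 + B\right) = \left(-2 + B\right) \left(6 - B\right)$)
$N = -29$ ($N = \left(5 + 0\right) - 34 = 5 - 34 = -29$)
$J{\left(0,E{\left(6,2 \right)} \right)} + N = \left(-12 - \left(6^{2}\right)^{2} + 8 \cdot 6^{2}\right) - 29 = \left(-12 - 36^{2} + 8 \cdot 36\right) - 29 = \left(-12 - 1296 + 288\right) - 29 = -1020 - 29 = -1049$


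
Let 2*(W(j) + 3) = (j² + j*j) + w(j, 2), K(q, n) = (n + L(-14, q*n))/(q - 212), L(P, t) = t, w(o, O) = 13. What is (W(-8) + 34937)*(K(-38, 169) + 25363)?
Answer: 444347333027/500 ≈ 8.8869e+8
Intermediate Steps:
K(q, n) = (n + n*q)/(-212 + q) (K(q, n) = (n + q*n)/(q - 212) = (n + n*q)/(-212 + q))
W(j) = 7/2 + j² (W(j) = -3 + ((j² + j*j) + 13)/2 = -3 + ((j² + j²) + 13)/2 = -3 + (2*j² + 13)/2 = -3 + (13 + 2*j²)/2 = -3 + (13/2 + j²) = 7/2 + j²)
(W(-8) + 34937)*(K(-38, 169) + 25363) = ((7/2 + (-8)²) + 34937)*(169*(1 - 38)/(-212 - 38) + 25363) = ((7/2 + 64) + 34937)*(169*(-37)/(-250) + 25363) = (135/2 + 34937)*(169*(-1/250)*(-37) + 25363) = 70009*(6253/250 + 25363)/2 = (70009/2)*(6347003/250) = 444347333027/500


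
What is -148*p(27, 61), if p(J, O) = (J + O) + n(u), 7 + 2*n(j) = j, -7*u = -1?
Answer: -87616/7 ≈ -12517.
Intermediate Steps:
u = 1/7 (u = -1/7*(-1) = 1/7 ≈ 0.14286)
n(j) = -7/2 + j/2
p(J, O) = -24/7 + J + O (p(J, O) = (J + O) + (-7/2 + (1/2)*(1/7)) = (J + O) + (-7/2 + 1/14) = (J + O) - 24/7 = -24/7 + J + O)
-148*p(27, 61) = -148*(-24/7 + 27 + 61) = -148*592/7 = -87616/7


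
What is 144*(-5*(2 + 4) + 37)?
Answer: 1008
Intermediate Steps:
144*(-5*(2 + 4) + 37) = 144*(-5*6 + 37) = 144*(-30 + 37) = 144*7 = 1008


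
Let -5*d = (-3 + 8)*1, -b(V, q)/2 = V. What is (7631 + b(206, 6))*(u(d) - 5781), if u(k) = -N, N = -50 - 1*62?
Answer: -40924511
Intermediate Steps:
N = -112 (N = -50 - 62 = -112)
b(V, q) = -2*V
d = -1 (d = -(-3 + 8)/5 = -1 ≈ -1.0000)
u(k) = 112 (u(k) = -1*(-112) = 112)
(7631 + b(206, 6))*(u(d) - 5781) = (7631 - 2*206)*(112 - 5781) = (7631 - 412)*(-5669) = 7219*(-5669) = -40924511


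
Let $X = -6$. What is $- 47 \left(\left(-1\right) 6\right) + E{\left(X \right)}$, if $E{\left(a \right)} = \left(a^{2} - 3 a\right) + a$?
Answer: $330$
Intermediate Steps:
$E{\left(a \right)} = a^{2} - 2 a$
$- 47 \left(\left(-1\right) 6\right) + E{\left(X \right)} = - 47 \left(\left(-1\right) 6\right) - 6 \left(-2 - 6\right) = \left(-47\right) \left(-6\right) - -48 = 282 + 48 = 330$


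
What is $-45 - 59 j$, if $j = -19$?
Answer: $1076$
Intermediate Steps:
$-45 - 59 j = -45 - -1121 = -45 + 1121 = 1076$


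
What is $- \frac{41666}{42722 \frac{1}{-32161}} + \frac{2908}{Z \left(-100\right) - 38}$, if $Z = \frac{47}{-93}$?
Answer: $\frac{393504373021}{12453463} \approx 31598.0$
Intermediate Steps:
$Z = - \frac{47}{93}$ ($Z = 47 \left(- \frac{1}{93}\right) = - \frac{47}{93} \approx -0.50538$)
$- \frac{41666}{42722 \frac{1}{-32161}} + \frac{2908}{Z \left(-100\right) - 38} = - \frac{41666}{42722 \frac{1}{-32161}} + \frac{2908}{\left(- \frac{47}{93}\right) \left(-100\right) - 38} = - \frac{41666}{42722 \left(- \frac{1}{32161}\right)} + \frac{2908}{\frac{4700}{93} - 38} = - \frac{41666}{- \frac{42722}{32161}} + \frac{2908}{\frac{1166}{93}} = \left(-41666\right) \left(- \frac{32161}{42722}\right) + 2908 \cdot \frac{93}{1166} = \frac{670010113}{21361} + \frac{135222}{583} = \frac{393504373021}{12453463}$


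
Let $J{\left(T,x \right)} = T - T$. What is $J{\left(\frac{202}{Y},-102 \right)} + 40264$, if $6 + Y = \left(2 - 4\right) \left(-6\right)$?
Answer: $40264$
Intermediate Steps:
$Y = 6$ ($Y = -6 + \left(2 - 4\right) \left(-6\right) = -6 - -12 = -6 + 12 = 6$)
$J{\left(T,x \right)} = 0$
$J{\left(\frac{202}{Y},-102 \right)} + 40264 = 0 + 40264 = 40264$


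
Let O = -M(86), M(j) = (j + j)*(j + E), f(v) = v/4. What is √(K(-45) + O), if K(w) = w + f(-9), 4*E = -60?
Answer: I*√49037/2 ≈ 110.72*I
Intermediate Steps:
E = -15 (E = (¼)*(-60) = -15)
f(v) = v/4 (f(v) = v*(¼) = v/4)
M(j) = 2*j*(-15 + j) (M(j) = (j + j)*(j - 15) = (2*j)*(-15 + j) = 2*j*(-15 + j))
K(w) = -9/4 + w (K(w) = w + (¼)*(-9) = w - 9/4 = -9/4 + w)
O = -12212 (O = -2*86*(-15 + 86) = -2*86*71 = -1*12212 = -12212)
√(K(-45) + O) = √((-9/4 - 45) - 12212) = √(-189/4 - 12212) = √(-49037/4) = I*√49037/2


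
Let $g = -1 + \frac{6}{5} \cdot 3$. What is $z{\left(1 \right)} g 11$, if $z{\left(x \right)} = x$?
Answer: $\frac{143}{5} \approx 28.6$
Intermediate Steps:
$g = \frac{13}{5}$ ($g = -1 + 6 \cdot \frac{1}{5} \cdot 3 = -1 + \frac{6}{5} \cdot 3 = -1 + \frac{18}{5} = \frac{13}{5} \approx 2.6$)
$z{\left(1 \right)} g 11 = 1 \cdot \frac{13}{5} \cdot 11 = \frac{13}{5} \cdot 11 = \frac{143}{5}$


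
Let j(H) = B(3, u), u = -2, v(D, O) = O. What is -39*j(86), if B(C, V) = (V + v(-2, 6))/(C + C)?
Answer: -26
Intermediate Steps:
B(C, V) = (6 + V)/(2*C) (B(C, V) = (V + 6)/(C + C) = (6 + V)/((2*C)) = (6 + V)*(1/(2*C)) = (6 + V)/(2*C))
j(H) = ⅔ (j(H) = (½)*(6 - 2)/3 = (½)*(⅓)*4 = ⅔)
-39*j(86) = -39*⅔ = -26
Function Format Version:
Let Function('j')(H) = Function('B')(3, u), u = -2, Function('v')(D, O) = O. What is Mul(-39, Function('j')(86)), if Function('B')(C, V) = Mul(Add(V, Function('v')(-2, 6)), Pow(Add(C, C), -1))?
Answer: -26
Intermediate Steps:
Function('B')(C, V) = Mul(Rational(1, 2), Pow(C, -1), Add(6, V)) (Function('B')(C, V) = Mul(Add(V, 6), Pow(Add(C, C), -1)) = Mul(Add(6, V), Pow(Mul(2, C), -1)) = Mul(Add(6, V), Mul(Rational(1, 2), Pow(C, -1))) = Mul(Rational(1, 2), Pow(C, -1), Add(6, V)))
Function('j')(H) = Rational(2, 3) (Function('j')(H) = Mul(Rational(1, 2), Pow(3, -1), Add(6, -2)) = Mul(Rational(1, 2), Rational(1, 3), 4) = Rational(2, 3))
Mul(-39, Function('j')(86)) = Mul(-39, Rational(2, 3)) = -26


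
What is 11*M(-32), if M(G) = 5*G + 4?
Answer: -1716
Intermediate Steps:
M(G) = 4 + 5*G
11*M(-32) = 11*(4 + 5*(-32)) = 11*(4 - 160) = 11*(-156) = -1716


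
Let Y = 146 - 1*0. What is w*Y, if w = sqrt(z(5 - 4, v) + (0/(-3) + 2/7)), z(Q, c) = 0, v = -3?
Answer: 146*sqrt(14)/7 ≈ 78.040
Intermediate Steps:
Y = 146 (Y = 146 + 0 = 146)
w = sqrt(14)/7 (w = sqrt(0 + (0/(-3) + 2/7)) = sqrt(0 + (0*(-1/3) + 2*(1/7))) = sqrt(0 + (0 + 2/7)) = sqrt(0 + 2/7) = sqrt(2/7) = sqrt(14)/7 ≈ 0.53452)
w*Y = (sqrt(14)/7)*146 = 146*sqrt(14)/7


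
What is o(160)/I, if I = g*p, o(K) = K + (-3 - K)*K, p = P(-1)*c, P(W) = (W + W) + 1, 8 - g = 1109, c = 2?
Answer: -4320/367 ≈ -11.771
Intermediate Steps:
g = -1101 (g = 8 - 1*1109 = 8 - 1109 = -1101)
P(W) = 1 + 2*W (P(W) = 2*W + 1 = 1 + 2*W)
p = -2 (p = (1 + 2*(-1))*2 = (1 - 2)*2 = -1*2 = -2)
o(K) = K + K*(-3 - K)
I = 2202 (I = -1101*(-2) = 2202)
o(160)/I = -1*160*(2 + 160)/2202 = -1*160*162*(1/2202) = -25920*1/2202 = -4320/367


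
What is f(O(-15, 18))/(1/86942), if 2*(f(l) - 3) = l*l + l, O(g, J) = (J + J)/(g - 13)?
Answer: 13562952/49 ≈ 2.7680e+5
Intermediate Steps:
O(g, J) = 2*J/(-13 + g) (O(g, J) = (2*J)/(-13 + g) = 2*J/(-13 + g))
f(l) = 3 + l/2 + l**2/2 (f(l) = 3 + (l*l + l)/2 = 3 + (l**2 + l)/2 = 3 + (l + l**2)/2 = 3 + (l/2 + l**2/2) = 3 + l/2 + l**2/2)
f(O(-15, 18))/(1/86942) = (3 + (2*18/(-13 - 15))/2 + (2*18/(-13 - 15))**2/2)/(1/86942) = (3 + (2*18/(-28))/2 + (2*18/(-28))**2/2)/(1/86942) = (3 + (2*18*(-1/28))/2 + (2*18*(-1/28))**2/2)*86942 = (3 + (1/2)*(-9/7) + (-9/7)**2/2)*86942 = (3 - 9/14 + (1/2)*(81/49))*86942 = (3 - 9/14 + 81/98)*86942 = (156/49)*86942 = 13562952/49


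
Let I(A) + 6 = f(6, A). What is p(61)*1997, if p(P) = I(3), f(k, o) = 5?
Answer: -1997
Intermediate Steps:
I(A) = -1 (I(A) = -6 + 5 = -1)
p(P) = -1
p(61)*1997 = -1*1997 = -1997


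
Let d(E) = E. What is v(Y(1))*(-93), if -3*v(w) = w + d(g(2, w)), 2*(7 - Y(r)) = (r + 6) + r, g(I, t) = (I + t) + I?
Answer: 310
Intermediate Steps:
g(I, t) = t + 2*I
Y(r) = 4 - r (Y(r) = 7 - ((r + 6) + r)/2 = 7 - ((6 + r) + r)/2 = 7 - (6 + 2*r)/2 = 7 + (-3 - r) = 4 - r)
v(w) = -4/3 - 2*w/3 (v(w) = -(w + (w + 2*2))/3 = -(w + (w + 4))/3 = -(w + (4 + w))/3 = -(4 + 2*w)/3 = -4/3 - 2*w/3)
v(Y(1))*(-93) = (-4/3 - 2*(4 - 1*1)/3)*(-93) = (-4/3 - 2*(4 - 1)/3)*(-93) = (-4/3 - 2/3*3)*(-93) = (-4/3 - 2)*(-93) = -10/3*(-93) = 310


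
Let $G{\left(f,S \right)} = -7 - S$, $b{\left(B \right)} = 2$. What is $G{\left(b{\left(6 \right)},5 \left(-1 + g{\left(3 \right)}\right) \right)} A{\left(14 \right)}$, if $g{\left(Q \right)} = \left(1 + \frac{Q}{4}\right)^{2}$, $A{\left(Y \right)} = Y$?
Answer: $- \frac{1939}{8} \approx -242.38$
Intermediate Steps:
$g{\left(Q \right)} = \left(1 + \frac{Q}{4}\right)^{2}$ ($g{\left(Q \right)} = \left(1 + Q \frac{1}{4}\right)^{2} = \left(1 + \frac{Q}{4}\right)^{2}$)
$G{\left(b{\left(6 \right)},5 \left(-1 + g{\left(3 \right)}\right) \right)} A{\left(14 \right)} = \left(-7 - 5 \left(-1 + \frac{\left(4 + 3\right)^{2}}{16}\right)\right) 14 = \left(-7 - 5 \left(-1 + \frac{7^{2}}{16}\right)\right) 14 = \left(-7 - 5 \left(-1 + \frac{1}{16} \cdot 49\right)\right) 14 = \left(-7 - 5 \left(-1 + \frac{49}{16}\right)\right) 14 = \left(-7 - 5 \cdot \frac{33}{16}\right) 14 = \left(-7 - \frac{165}{16}\right) 14 = \left(- \frac{277}{16}\right) 14 = - \frac{1939}{8}$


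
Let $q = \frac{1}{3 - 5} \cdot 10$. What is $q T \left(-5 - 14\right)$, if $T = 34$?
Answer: $3230$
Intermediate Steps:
$q = -5$ ($q = \frac{1}{-2} \cdot 10 = \left(- \frac{1}{2}\right) 10 = -5$)
$q T \left(-5 - 14\right) = \left(-5\right) 34 \left(-5 - 14\right) = \left(-170\right) \left(-19\right) = 3230$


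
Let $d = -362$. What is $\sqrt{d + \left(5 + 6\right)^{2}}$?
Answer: $i \sqrt{241} \approx 15.524 i$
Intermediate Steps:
$\sqrt{d + \left(5 + 6\right)^{2}} = \sqrt{-362 + \left(5 + 6\right)^{2}} = \sqrt{-362 + 11^{2}} = \sqrt{-362 + 121} = \sqrt{-241} = i \sqrt{241}$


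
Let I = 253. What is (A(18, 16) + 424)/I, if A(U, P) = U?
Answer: 442/253 ≈ 1.7470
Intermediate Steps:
(A(18, 16) + 424)/I = (18 + 424)/253 = (1/253)*442 = 442/253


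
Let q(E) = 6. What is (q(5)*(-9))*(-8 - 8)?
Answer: 864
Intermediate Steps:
(q(5)*(-9))*(-8 - 8) = (6*(-9))*(-8 - 8) = -54*(-16) = 864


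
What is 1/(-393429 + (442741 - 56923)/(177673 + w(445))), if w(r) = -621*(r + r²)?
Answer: -123072197/48420171779331 ≈ -2.5418e-6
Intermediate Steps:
w(r) = -621*r - 621*r²
1/(-393429 + (442741 - 56923)/(177673 + w(445))) = 1/(-393429 + (442741 - 56923)/(177673 - 621*445*(1 + 445))) = 1/(-393429 + 385818/(177673 - 621*445*446)) = 1/(-393429 + 385818/(177673 - 123249870)) = 1/(-393429 + 385818/(-123072197)) = 1/(-393429 + 385818*(-1/123072197)) = 1/(-393429 - 385818/123072197) = 1/(-48420171779331/123072197) = -123072197/48420171779331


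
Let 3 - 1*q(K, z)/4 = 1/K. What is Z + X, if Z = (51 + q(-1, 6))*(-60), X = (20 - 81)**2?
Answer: -299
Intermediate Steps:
q(K, z) = 12 - 4/K
X = 3721 (X = (-61)**2 = 3721)
Z = -4020 (Z = (51 + (12 - 4/(-1)))*(-60) = (51 + (12 - 4*(-1)))*(-60) = (51 + (12 + 4))*(-60) = (51 + 16)*(-60) = 67*(-60) = -4020)
Z + X = -4020 + 3721 = -299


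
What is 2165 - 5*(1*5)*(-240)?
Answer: 8165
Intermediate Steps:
2165 - 5*(1*5)*(-240) = 2165 - 5*5*(-240) = 2165 - 25*(-240) = 2165 - 1*(-6000) = 2165 + 6000 = 8165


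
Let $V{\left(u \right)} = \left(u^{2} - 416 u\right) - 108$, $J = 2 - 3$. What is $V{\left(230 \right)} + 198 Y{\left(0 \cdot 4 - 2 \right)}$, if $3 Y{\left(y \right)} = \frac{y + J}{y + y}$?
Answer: $- \frac{85677}{2} \approx -42839.0$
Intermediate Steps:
$J = -1$
$Y{\left(y \right)} = \frac{-1 + y}{6 y}$ ($Y{\left(y \right)} = \frac{\left(y - 1\right) \frac{1}{y + y}}{3} = \frac{\left(-1 + y\right) \frac{1}{2 y}}{3} = \frac{\frac{1}{2} \frac{1}{y} \left(-1 + y\right)}{3} = \frac{-1 + y}{6 y}$)
$V{\left(u \right)} = -108 + u^{2} - 416 u$
$V{\left(230 \right)} + 198 Y{\left(0 \cdot 4 - 2 \right)} = \left(-108 + 230^{2} - 95680\right) + 198 \frac{-1 + \left(0 \cdot 4 - 2\right)}{6 \left(0 \cdot 4 - 2\right)} = \left(-108 + 52900 - 95680\right) + 198 \frac{-1 + \left(0 - 2\right)}{6 \left(0 - 2\right)} = -42888 + 198 \frac{-1 - 2}{6 \left(-2\right)} = -42888 + 198 \cdot \frac{1}{6} \left(- \frac{1}{2}\right) \left(-3\right) = -42888 + 198 \cdot \frac{1}{4} = -42888 + \frac{99}{2} = - \frac{85677}{2}$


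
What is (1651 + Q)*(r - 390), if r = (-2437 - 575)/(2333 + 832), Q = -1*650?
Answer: -412866454/1055 ≈ -3.9134e+5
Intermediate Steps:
Q = -650
r = -1004/1055 (r = -3012/3165 = -3012*1/3165 = -1004/1055 ≈ -0.95166)
(1651 + Q)*(r - 390) = (1651 - 650)*(-1004/1055 - 390) = 1001*(-412454/1055) = -412866454/1055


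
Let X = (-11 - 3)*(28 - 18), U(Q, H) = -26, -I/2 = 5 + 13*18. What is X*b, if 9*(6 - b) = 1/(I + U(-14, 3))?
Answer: -136085/162 ≈ -840.03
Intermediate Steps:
I = -478 (I = -2*(5 + 13*18) = -2*(5 + 234) = -2*239 = -478)
X = -140 (X = -14*10 = -140)
b = 27217/4536 (b = 6 - 1/(9*(-478 - 26)) = 6 - ⅑/(-504) = 6 - ⅑*(-1/504) = 6 + 1/4536 = 27217/4536 ≈ 6.0002)
X*b = -140*27217/4536 = -136085/162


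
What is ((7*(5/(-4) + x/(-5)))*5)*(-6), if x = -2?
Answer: 357/2 ≈ 178.50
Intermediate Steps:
((7*(5/(-4) + x/(-5)))*5)*(-6) = ((7*(5/(-4) - 2/(-5)))*5)*(-6) = ((7*(5*(-¼) - 2*(-⅕)))*5)*(-6) = ((7*(-5/4 + ⅖))*5)*(-6) = ((7*(-17/20))*5)*(-6) = -119/20*5*(-6) = -119/4*(-6) = 357/2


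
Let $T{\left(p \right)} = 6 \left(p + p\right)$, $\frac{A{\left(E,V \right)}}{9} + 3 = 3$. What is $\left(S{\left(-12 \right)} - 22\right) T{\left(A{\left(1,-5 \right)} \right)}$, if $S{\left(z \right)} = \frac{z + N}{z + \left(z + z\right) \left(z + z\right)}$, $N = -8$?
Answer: $0$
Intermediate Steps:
$A{\left(E,V \right)} = 0$ ($A{\left(E,V \right)} = -27 + 9 \cdot 3 = -27 + 27 = 0$)
$T{\left(p \right)} = 12 p$ ($T{\left(p \right)} = 6 \cdot 2 p = 12 p$)
$S{\left(z \right)} = \frac{-8 + z}{z + 4 z^{2}}$ ($S{\left(z \right)} = \frac{z - 8}{z + \left(z + z\right) \left(z + z\right)} = \frac{-8 + z}{z + 2 z 2 z} = \frac{-8 + z}{z + 4 z^{2}}$)
$\left(S{\left(-12 \right)} - 22\right) T{\left(A{\left(1,-5 \right)} \right)} = \left(\frac{-8 - 12}{\left(-12\right) \left(1 + 4 \left(-12\right)\right)} - 22\right) 12 \cdot 0 = \left(\left(- \frac{1}{12}\right) \frac{1}{1 - 48} \left(-20\right) - 22\right) 0 = \left(\left(- \frac{1}{12}\right) \frac{1}{-47} \left(-20\right) - 22\right) 0 = \left(\left(- \frac{1}{12}\right) \left(- \frac{1}{47}\right) \left(-20\right) - 22\right) 0 = \left(- \frac{5}{141} - 22\right) 0 = \left(- \frac{3107}{141}\right) 0 = 0$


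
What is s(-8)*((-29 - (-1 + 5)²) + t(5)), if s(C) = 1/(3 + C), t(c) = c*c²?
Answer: -16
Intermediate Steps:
t(c) = c³
s(-8)*((-29 - (-1 + 5)²) + t(5)) = ((-29 - (-1 + 5)²) + 5³)/(3 - 8) = ((-29 - 1*4²) + 125)/(-5) = -((-29 - 1*16) + 125)/5 = -((-29 - 16) + 125)/5 = -(-45 + 125)/5 = -⅕*80 = -16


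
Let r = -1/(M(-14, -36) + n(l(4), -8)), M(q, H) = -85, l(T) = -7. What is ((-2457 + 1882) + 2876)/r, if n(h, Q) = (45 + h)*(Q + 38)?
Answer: -2427555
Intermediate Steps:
n(h, Q) = (38 + Q)*(45 + h) (n(h, Q) = (45 + h)*(38 + Q) = (38 + Q)*(45 + h))
r = -1/1055 (r = -1/(-85 + (1710 + 38*(-7) + 45*(-8) - 8*(-7))) = -1/(-85 + (1710 - 266 - 360 + 56)) = -1/(-85 + 1140) = -1/1055 ≈ -0.00094787)
((-2457 + 1882) + 2876)/r = ((-2457 + 1882) + 2876)/(-1/1055) = (-575 + 2876)*(-1055) = 2301*(-1055) = -2427555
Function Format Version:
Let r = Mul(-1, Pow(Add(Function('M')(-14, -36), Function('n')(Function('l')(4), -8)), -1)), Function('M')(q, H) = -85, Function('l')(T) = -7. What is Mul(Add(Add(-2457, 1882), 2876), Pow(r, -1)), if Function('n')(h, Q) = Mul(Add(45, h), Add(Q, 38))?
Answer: -2427555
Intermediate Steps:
Function('n')(h, Q) = Mul(Add(38, Q), Add(45, h)) (Function('n')(h, Q) = Mul(Add(45, h), Add(38, Q)) = Mul(Add(38, Q), Add(45, h)))
r = Rational(-1, 1055) (r = Mul(-1, Pow(Add(-85, Add(1710, Mul(38, -7), Mul(45, -8), Mul(-8, -7))), -1)) = Mul(-1, Pow(Add(-85, Add(1710, -266, -360, 56)), -1)) = Mul(-1, Pow(Add(-85, 1140), -1)) = Mul(-1, Pow(1055, -1)) = Mul(-1, Rational(1, 1055)) = Rational(-1, 1055) ≈ -0.00094787)
Mul(Add(Add(-2457, 1882), 2876), Pow(r, -1)) = Mul(Add(Add(-2457, 1882), 2876), Pow(Rational(-1, 1055), -1)) = Mul(Add(-575, 2876), -1055) = Mul(2301, -1055) = -2427555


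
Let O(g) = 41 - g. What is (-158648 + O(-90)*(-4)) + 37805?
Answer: -121367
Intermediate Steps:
(-158648 + O(-90)*(-4)) + 37805 = (-158648 + (41 - 1*(-90))*(-4)) + 37805 = (-158648 + (41 + 90)*(-4)) + 37805 = (-158648 + 131*(-4)) + 37805 = (-158648 - 524) + 37805 = -159172 + 37805 = -121367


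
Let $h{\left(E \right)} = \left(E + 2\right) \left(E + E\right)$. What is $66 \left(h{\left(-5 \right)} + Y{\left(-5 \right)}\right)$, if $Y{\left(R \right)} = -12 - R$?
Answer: $1518$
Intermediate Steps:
$h{\left(E \right)} = 2 E \left(2 + E\right)$ ($h{\left(E \right)} = \left(2 + E\right) 2 E = 2 E \left(2 + E\right)$)
$66 \left(h{\left(-5 \right)} + Y{\left(-5 \right)}\right) = 66 \left(2 \left(-5\right) \left(2 - 5\right) - 7\right) = 66 \left(2 \left(-5\right) \left(-3\right) + \left(-12 + 5\right)\right) = 66 \left(30 - 7\right) = 66 \cdot 23 = 1518$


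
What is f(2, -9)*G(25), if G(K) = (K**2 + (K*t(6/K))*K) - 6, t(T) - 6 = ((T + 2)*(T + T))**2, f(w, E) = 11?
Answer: 35004299/625 ≈ 56007.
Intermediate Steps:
t(T) = 6 + 4*T**2*(2 + T)**2 (t(T) = 6 + ((T + 2)*(T + T))**2 = 6 + ((2 + T)*(2*T))**2 = 6 + (2*T*(2 + T))**2 = 6 + 4*T**2*(2 + T)**2)
G(K) = -6 + K**2 + K**2*(6 + 144*(2 + 6/K)**2/K**2) (G(K) = (K**2 + (K*(6 + 4*(6/K)**2*(2 + 6/K)**2))*K) - 6 = (K**2 + (K*(6 + 4*(36/K**2)*(2 + 6/K)**2))*K) - 6 = (K**2 + (K*(6 + 144*(2 + 6/K)**2/K**2))*K) - 6 = (K**2 + K**2*(6 + 144*(2 + 6/K)**2/K**2)) - 6 = -6 + K**2 + K**2*(6 + 144*(2 + 6/K)**2/K**2))
f(2, -9)*G(25) = 11*(570 + 7*25**2 + 3456/25 + 5184/25**2) = 11*(570 + 7*625 + 3456*(1/25) + 5184*(1/625)) = 11*(570 + 4375 + 3456/25 + 5184/625) = 11*(3182209/625) = 35004299/625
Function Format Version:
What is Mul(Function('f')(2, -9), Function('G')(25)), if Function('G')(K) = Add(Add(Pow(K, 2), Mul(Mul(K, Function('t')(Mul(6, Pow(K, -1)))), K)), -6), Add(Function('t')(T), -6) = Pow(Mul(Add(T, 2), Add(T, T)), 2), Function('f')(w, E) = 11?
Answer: Rational(35004299, 625) ≈ 56007.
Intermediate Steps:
Function('t')(T) = Add(6, Mul(4, Pow(T, 2), Pow(Add(2, T), 2))) (Function('t')(T) = Add(6, Pow(Mul(Add(T, 2), Add(T, T)), 2)) = Add(6, Pow(Mul(Add(2, T), Mul(2, T)), 2)) = Add(6, Pow(Mul(2, T, Add(2, T)), 2)) = Add(6, Mul(4, Pow(T, 2), Pow(Add(2, T), 2))))
Function('G')(K) = Add(-6, Pow(K, 2), Mul(Pow(K, 2), Add(6, Mul(144, Pow(K, -2), Pow(Add(2, Mul(6, Pow(K, -1))), 2))))) (Function('G')(K) = Add(Add(Pow(K, 2), Mul(Mul(K, Add(6, Mul(4, Pow(Mul(6, Pow(K, -1)), 2), Pow(Add(2, Mul(6, Pow(K, -1))), 2)))), K)), -6) = Add(Add(Pow(K, 2), Mul(Mul(K, Add(6, Mul(4, Mul(36, Pow(K, -2)), Pow(Add(2, Mul(6, Pow(K, -1))), 2)))), K)), -6) = Add(Add(Pow(K, 2), Mul(Mul(K, Add(6, Mul(144, Pow(K, -2), Pow(Add(2, Mul(6, Pow(K, -1))), 2)))), K)), -6) = Add(Add(Pow(K, 2), Mul(Pow(K, 2), Add(6, Mul(144, Pow(K, -2), Pow(Add(2, Mul(6, Pow(K, -1))), 2))))), -6) = Add(-6, Pow(K, 2), Mul(Pow(K, 2), Add(6, Mul(144, Pow(K, -2), Pow(Add(2, Mul(6, Pow(K, -1))), 2))))))
Mul(Function('f')(2, -9), Function('G')(25)) = Mul(11, Add(570, Mul(7, Pow(25, 2)), Mul(3456, Pow(25, -1)), Mul(5184, Pow(25, -2)))) = Mul(11, Add(570, Mul(7, 625), Mul(3456, Rational(1, 25)), Mul(5184, Rational(1, 625)))) = Mul(11, Add(570, 4375, Rational(3456, 25), Rational(5184, 625))) = Mul(11, Rational(3182209, 625)) = Rational(35004299, 625)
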